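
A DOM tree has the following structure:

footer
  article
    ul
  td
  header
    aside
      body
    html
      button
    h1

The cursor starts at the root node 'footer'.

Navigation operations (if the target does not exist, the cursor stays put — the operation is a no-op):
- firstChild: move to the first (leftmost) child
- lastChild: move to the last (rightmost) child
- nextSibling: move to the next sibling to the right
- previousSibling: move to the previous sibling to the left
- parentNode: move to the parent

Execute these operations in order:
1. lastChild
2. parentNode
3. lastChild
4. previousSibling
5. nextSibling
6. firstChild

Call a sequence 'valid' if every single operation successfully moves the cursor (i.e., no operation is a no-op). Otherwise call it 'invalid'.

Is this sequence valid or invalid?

After 1 (lastChild): header
After 2 (parentNode): footer
After 3 (lastChild): header
After 4 (previousSibling): td
After 5 (nextSibling): header
After 6 (firstChild): aside

Answer: valid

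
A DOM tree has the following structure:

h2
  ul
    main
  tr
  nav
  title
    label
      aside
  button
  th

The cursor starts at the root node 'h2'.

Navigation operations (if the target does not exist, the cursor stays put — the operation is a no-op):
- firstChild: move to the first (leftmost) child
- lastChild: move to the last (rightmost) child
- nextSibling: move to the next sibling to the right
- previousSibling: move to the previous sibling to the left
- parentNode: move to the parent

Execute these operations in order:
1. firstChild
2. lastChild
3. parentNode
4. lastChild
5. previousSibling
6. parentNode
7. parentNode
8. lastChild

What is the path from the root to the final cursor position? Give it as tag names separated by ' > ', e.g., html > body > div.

Answer: h2 > th

Derivation:
After 1 (firstChild): ul
After 2 (lastChild): main
After 3 (parentNode): ul
After 4 (lastChild): main
After 5 (previousSibling): main (no-op, stayed)
After 6 (parentNode): ul
After 7 (parentNode): h2
After 8 (lastChild): th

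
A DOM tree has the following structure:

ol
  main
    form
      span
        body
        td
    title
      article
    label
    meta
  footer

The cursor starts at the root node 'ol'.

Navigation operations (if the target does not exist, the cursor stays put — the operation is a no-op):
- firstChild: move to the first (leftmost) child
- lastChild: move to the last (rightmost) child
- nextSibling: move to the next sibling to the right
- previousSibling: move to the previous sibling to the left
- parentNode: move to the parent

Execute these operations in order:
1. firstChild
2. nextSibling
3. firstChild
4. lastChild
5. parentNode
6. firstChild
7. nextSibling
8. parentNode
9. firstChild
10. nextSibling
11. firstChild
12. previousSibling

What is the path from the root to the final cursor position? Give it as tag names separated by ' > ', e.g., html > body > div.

Answer: ol > main

Derivation:
After 1 (firstChild): main
After 2 (nextSibling): footer
After 3 (firstChild): footer (no-op, stayed)
After 4 (lastChild): footer (no-op, stayed)
After 5 (parentNode): ol
After 6 (firstChild): main
After 7 (nextSibling): footer
After 8 (parentNode): ol
After 9 (firstChild): main
After 10 (nextSibling): footer
After 11 (firstChild): footer (no-op, stayed)
After 12 (previousSibling): main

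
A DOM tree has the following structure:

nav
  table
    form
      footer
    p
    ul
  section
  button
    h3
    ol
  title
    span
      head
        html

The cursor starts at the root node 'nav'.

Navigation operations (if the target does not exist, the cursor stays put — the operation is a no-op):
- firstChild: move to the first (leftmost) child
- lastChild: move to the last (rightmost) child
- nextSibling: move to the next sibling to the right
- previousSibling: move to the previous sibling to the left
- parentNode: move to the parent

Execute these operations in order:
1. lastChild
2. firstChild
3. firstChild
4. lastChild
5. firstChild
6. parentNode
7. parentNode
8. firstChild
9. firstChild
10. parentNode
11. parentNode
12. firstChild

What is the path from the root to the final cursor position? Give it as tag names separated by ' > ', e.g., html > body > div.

After 1 (lastChild): title
After 2 (firstChild): span
After 3 (firstChild): head
After 4 (lastChild): html
After 5 (firstChild): html (no-op, stayed)
After 6 (parentNode): head
After 7 (parentNode): span
After 8 (firstChild): head
After 9 (firstChild): html
After 10 (parentNode): head
After 11 (parentNode): span
After 12 (firstChild): head

Answer: nav > title > span > head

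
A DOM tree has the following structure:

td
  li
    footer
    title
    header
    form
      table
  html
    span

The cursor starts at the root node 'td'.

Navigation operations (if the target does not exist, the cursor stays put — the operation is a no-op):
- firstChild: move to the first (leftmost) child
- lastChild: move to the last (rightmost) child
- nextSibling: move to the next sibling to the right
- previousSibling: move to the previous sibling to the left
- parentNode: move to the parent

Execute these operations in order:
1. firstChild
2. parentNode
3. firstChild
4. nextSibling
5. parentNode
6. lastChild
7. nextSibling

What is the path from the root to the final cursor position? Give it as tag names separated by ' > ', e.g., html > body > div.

After 1 (firstChild): li
After 2 (parentNode): td
After 3 (firstChild): li
After 4 (nextSibling): html
After 5 (parentNode): td
After 6 (lastChild): html
After 7 (nextSibling): html (no-op, stayed)

Answer: td > html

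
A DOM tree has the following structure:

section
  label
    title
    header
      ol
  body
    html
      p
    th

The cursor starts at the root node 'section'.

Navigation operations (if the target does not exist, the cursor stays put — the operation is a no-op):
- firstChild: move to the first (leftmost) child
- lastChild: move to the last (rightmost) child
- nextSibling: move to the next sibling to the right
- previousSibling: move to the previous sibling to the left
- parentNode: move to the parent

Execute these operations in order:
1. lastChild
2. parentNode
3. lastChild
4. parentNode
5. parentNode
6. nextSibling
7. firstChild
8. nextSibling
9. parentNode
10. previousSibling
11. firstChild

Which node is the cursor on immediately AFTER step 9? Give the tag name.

After 1 (lastChild): body
After 2 (parentNode): section
After 3 (lastChild): body
After 4 (parentNode): section
After 5 (parentNode): section (no-op, stayed)
After 6 (nextSibling): section (no-op, stayed)
After 7 (firstChild): label
After 8 (nextSibling): body
After 9 (parentNode): section

Answer: section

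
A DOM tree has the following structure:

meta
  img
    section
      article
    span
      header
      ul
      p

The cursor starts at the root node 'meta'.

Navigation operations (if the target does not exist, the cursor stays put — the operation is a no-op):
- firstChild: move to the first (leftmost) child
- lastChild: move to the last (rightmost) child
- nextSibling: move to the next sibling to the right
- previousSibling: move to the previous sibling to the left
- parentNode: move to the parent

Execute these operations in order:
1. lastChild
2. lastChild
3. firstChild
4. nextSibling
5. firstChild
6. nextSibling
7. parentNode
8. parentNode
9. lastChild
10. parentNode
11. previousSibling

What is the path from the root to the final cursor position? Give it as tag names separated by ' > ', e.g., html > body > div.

After 1 (lastChild): img
After 2 (lastChild): span
After 3 (firstChild): header
After 4 (nextSibling): ul
After 5 (firstChild): ul (no-op, stayed)
After 6 (nextSibling): p
After 7 (parentNode): span
After 8 (parentNode): img
After 9 (lastChild): span
After 10 (parentNode): img
After 11 (previousSibling): img (no-op, stayed)

Answer: meta > img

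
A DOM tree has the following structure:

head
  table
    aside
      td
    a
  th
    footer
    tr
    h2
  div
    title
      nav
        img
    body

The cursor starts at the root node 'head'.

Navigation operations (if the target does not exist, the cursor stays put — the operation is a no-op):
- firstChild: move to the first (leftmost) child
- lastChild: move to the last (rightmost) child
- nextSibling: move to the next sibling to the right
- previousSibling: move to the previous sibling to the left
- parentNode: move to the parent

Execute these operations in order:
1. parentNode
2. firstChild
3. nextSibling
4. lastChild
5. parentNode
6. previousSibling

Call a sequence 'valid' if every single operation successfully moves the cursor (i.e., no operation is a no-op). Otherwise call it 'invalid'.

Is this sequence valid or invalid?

After 1 (parentNode): head (no-op, stayed)
After 2 (firstChild): table
After 3 (nextSibling): th
After 4 (lastChild): h2
After 5 (parentNode): th
After 6 (previousSibling): table

Answer: invalid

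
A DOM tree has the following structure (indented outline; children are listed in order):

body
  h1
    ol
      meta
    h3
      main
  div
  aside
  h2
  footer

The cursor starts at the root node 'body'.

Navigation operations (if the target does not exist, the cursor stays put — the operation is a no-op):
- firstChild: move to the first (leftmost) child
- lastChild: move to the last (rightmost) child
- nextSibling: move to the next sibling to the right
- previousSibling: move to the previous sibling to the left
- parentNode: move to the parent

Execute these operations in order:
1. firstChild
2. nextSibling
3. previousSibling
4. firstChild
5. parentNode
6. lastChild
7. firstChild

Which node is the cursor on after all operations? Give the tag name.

Answer: main

Derivation:
After 1 (firstChild): h1
After 2 (nextSibling): div
After 3 (previousSibling): h1
After 4 (firstChild): ol
After 5 (parentNode): h1
After 6 (lastChild): h3
After 7 (firstChild): main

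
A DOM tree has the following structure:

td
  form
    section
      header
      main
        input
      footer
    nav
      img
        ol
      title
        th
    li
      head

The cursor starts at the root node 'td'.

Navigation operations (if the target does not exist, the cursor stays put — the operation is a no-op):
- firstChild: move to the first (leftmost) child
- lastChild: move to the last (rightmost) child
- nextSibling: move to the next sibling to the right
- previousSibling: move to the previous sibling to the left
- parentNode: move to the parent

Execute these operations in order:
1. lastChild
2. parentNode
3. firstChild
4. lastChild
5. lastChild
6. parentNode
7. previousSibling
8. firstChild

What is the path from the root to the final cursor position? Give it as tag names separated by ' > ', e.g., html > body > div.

After 1 (lastChild): form
After 2 (parentNode): td
After 3 (firstChild): form
After 4 (lastChild): li
After 5 (lastChild): head
After 6 (parentNode): li
After 7 (previousSibling): nav
After 8 (firstChild): img

Answer: td > form > nav > img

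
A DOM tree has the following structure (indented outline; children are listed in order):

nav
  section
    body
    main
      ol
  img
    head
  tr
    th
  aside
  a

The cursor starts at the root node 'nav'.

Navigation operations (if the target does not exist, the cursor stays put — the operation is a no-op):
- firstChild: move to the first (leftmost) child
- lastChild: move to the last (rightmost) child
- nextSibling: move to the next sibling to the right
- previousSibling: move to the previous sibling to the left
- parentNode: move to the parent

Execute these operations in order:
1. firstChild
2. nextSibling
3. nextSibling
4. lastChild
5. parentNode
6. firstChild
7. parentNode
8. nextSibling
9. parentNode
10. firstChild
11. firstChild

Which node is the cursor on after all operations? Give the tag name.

After 1 (firstChild): section
After 2 (nextSibling): img
After 3 (nextSibling): tr
After 4 (lastChild): th
After 5 (parentNode): tr
After 6 (firstChild): th
After 7 (parentNode): tr
After 8 (nextSibling): aside
After 9 (parentNode): nav
After 10 (firstChild): section
After 11 (firstChild): body

Answer: body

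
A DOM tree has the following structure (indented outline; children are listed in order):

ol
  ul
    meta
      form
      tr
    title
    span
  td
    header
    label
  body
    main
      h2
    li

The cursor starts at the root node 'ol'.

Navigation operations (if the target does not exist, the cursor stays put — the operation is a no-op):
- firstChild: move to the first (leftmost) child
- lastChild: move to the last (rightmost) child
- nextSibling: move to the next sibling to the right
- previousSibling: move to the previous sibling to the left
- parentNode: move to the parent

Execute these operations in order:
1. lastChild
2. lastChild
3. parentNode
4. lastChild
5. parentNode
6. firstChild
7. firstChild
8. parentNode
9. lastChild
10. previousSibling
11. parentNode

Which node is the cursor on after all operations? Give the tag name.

After 1 (lastChild): body
After 2 (lastChild): li
After 3 (parentNode): body
After 4 (lastChild): li
After 5 (parentNode): body
After 6 (firstChild): main
After 7 (firstChild): h2
After 8 (parentNode): main
After 9 (lastChild): h2
After 10 (previousSibling): h2 (no-op, stayed)
After 11 (parentNode): main

Answer: main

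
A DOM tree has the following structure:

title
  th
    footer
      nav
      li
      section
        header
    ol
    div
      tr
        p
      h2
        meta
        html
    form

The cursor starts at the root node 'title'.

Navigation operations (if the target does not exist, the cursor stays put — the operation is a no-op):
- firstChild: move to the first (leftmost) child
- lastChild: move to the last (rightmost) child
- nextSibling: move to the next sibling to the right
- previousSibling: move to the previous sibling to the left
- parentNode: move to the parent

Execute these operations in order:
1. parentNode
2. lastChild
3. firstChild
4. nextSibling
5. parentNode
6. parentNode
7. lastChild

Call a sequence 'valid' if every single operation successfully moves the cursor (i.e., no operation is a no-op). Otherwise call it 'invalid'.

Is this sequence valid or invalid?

After 1 (parentNode): title (no-op, stayed)
After 2 (lastChild): th
After 3 (firstChild): footer
After 4 (nextSibling): ol
After 5 (parentNode): th
After 6 (parentNode): title
After 7 (lastChild): th

Answer: invalid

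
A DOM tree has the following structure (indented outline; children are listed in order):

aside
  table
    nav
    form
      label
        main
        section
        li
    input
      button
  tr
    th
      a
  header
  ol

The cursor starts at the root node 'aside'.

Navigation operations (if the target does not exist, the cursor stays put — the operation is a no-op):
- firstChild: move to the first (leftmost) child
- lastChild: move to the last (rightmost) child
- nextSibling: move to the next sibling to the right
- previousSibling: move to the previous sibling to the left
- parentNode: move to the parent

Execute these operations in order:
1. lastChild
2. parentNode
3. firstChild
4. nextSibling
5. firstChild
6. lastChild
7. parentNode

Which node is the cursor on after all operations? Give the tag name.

Answer: th

Derivation:
After 1 (lastChild): ol
After 2 (parentNode): aside
After 3 (firstChild): table
After 4 (nextSibling): tr
After 5 (firstChild): th
After 6 (lastChild): a
After 7 (parentNode): th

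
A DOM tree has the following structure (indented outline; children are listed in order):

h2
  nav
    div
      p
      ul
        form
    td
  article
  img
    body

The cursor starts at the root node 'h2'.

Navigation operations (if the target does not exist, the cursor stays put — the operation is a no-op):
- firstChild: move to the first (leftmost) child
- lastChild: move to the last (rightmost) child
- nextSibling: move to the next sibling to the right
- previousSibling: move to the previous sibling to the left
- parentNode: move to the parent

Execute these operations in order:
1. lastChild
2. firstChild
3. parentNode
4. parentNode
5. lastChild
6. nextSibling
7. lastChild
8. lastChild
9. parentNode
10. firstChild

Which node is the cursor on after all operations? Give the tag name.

After 1 (lastChild): img
After 2 (firstChild): body
After 3 (parentNode): img
After 4 (parentNode): h2
After 5 (lastChild): img
After 6 (nextSibling): img (no-op, stayed)
After 7 (lastChild): body
After 8 (lastChild): body (no-op, stayed)
After 9 (parentNode): img
After 10 (firstChild): body

Answer: body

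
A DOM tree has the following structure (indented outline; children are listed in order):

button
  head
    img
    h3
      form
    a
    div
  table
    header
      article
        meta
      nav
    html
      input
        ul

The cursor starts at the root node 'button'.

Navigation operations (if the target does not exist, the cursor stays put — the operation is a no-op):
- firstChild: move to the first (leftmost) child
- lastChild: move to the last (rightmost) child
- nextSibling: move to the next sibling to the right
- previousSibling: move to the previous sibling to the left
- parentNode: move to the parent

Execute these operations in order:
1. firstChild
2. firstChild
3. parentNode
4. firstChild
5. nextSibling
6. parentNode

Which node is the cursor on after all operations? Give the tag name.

Answer: head

Derivation:
After 1 (firstChild): head
After 2 (firstChild): img
After 3 (parentNode): head
After 4 (firstChild): img
After 5 (nextSibling): h3
After 6 (parentNode): head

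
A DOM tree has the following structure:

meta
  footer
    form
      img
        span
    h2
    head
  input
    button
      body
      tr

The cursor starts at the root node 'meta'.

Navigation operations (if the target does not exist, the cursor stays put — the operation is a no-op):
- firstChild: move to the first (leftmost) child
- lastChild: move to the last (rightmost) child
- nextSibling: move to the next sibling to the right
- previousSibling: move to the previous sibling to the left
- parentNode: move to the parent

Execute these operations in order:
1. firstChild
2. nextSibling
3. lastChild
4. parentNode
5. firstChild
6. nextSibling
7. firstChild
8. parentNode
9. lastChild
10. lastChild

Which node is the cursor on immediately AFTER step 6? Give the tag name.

Answer: button

Derivation:
After 1 (firstChild): footer
After 2 (nextSibling): input
After 3 (lastChild): button
After 4 (parentNode): input
After 5 (firstChild): button
After 6 (nextSibling): button (no-op, stayed)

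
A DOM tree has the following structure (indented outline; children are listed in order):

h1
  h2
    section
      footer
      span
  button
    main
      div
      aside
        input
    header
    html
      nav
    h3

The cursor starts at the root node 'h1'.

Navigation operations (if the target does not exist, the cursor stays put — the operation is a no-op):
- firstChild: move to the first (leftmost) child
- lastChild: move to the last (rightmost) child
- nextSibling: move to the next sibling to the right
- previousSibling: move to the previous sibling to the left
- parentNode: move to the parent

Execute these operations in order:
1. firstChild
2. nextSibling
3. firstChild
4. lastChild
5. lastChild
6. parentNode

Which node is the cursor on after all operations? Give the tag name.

Answer: aside

Derivation:
After 1 (firstChild): h2
After 2 (nextSibling): button
After 3 (firstChild): main
After 4 (lastChild): aside
After 5 (lastChild): input
After 6 (parentNode): aside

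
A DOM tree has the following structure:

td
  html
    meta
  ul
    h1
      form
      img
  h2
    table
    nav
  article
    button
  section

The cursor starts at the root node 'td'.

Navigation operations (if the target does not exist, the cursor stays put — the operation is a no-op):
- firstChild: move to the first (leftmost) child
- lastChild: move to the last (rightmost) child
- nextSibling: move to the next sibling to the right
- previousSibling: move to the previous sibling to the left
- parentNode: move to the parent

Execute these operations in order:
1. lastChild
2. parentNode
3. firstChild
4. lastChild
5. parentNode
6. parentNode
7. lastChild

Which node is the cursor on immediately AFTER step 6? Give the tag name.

Answer: td

Derivation:
After 1 (lastChild): section
After 2 (parentNode): td
After 3 (firstChild): html
After 4 (lastChild): meta
After 5 (parentNode): html
After 6 (parentNode): td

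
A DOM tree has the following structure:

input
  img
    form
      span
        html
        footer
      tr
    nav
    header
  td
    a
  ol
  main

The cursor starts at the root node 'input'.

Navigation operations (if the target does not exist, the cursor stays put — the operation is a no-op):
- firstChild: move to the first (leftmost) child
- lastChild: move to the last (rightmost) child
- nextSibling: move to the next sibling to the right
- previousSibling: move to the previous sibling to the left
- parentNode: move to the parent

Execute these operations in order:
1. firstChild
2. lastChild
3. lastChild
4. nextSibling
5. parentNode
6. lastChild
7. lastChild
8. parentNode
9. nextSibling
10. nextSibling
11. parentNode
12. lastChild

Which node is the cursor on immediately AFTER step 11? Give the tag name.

After 1 (firstChild): img
After 2 (lastChild): header
After 3 (lastChild): header (no-op, stayed)
After 4 (nextSibling): header (no-op, stayed)
After 5 (parentNode): img
After 6 (lastChild): header
After 7 (lastChild): header (no-op, stayed)
After 8 (parentNode): img
After 9 (nextSibling): td
After 10 (nextSibling): ol
After 11 (parentNode): input

Answer: input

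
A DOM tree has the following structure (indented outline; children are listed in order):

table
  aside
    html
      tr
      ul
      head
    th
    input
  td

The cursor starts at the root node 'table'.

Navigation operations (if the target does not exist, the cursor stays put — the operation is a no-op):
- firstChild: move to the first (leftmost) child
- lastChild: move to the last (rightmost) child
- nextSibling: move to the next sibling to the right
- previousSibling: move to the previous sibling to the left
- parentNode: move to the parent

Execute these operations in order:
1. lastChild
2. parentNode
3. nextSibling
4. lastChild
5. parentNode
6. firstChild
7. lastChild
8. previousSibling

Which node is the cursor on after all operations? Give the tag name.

Answer: th

Derivation:
After 1 (lastChild): td
After 2 (parentNode): table
After 3 (nextSibling): table (no-op, stayed)
After 4 (lastChild): td
After 5 (parentNode): table
After 6 (firstChild): aside
After 7 (lastChild): input
After 8 (previousSibling): th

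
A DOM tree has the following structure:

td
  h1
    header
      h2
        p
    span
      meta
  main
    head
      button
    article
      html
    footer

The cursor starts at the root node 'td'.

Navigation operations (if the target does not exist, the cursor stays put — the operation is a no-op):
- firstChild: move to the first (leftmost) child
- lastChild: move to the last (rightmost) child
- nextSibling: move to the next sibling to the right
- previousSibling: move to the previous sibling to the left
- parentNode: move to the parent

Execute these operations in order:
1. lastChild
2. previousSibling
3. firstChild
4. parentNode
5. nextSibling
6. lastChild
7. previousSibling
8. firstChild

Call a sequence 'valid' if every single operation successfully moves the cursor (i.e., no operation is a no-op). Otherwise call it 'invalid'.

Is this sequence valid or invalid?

After 1 (lastChild): main
After 2 (previousSibling): h1
After 3 (firstChild): header
After 4 (parentNode): h1
After 5 (nextSibling): main
After 6 (lastChild): footer
After 7 (previousSibling): article
After 8 (firstChild): html

Answer: valid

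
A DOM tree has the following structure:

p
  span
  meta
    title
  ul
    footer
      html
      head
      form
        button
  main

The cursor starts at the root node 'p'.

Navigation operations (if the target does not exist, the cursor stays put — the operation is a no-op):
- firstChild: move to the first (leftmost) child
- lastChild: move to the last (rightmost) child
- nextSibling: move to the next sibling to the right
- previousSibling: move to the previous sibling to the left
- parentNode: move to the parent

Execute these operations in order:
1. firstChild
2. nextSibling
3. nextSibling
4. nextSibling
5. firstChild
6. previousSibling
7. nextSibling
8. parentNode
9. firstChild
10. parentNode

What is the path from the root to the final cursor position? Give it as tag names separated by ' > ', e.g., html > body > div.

After 1 (firstChild): span
After 2 (nextSibling): meta
After 3 (nextSibling): ul
After 4 (nextSibling): main
After 5 (firstChild): main (no-op, stayed)
After 6 (previousSibling): ul
After 7 (nextSibling): main
After 8 (parentNode): p
After 9 (firstChild): span
After 10 (parentNode): p

Answer: p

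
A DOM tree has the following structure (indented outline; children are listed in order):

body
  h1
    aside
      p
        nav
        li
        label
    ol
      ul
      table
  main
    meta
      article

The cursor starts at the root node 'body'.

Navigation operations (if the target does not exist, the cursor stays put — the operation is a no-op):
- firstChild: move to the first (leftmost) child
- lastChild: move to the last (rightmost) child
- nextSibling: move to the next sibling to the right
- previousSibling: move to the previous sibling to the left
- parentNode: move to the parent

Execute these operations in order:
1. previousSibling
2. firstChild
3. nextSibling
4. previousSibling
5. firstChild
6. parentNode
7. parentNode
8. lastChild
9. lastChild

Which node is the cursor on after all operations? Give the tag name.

After 1 (previousSibling): body (no-op, stayed)
After 2 (firstChild): h1
After 3 (nextSibling): main
After 4 (previousSibling): h1
After 5 (firstChild): aside
After 6 (parentNode): h1
After 7 (parentNode): body
After 8 (lastChild): main
After 9 (lastChild): meta

Answer: meta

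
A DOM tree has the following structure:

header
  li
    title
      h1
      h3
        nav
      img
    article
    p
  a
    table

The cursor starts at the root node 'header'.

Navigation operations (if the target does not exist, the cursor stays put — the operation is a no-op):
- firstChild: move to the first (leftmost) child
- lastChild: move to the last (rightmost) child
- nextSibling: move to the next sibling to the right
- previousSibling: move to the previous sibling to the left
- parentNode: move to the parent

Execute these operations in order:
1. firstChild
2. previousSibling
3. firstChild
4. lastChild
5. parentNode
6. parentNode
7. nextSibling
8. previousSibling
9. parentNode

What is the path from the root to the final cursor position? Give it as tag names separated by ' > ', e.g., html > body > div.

After 1 (firstChild): li
After 2 (previousSibling): li (no-op, stayed)
After 3 (firstChild): title
After 4 (lastChild): img
After 5 (parentNode): title
After 6 (parentNode): li
After 7 (nextSibling): a
After 8 (previousSibling): li
After 9 (parentNode): header

Answer: header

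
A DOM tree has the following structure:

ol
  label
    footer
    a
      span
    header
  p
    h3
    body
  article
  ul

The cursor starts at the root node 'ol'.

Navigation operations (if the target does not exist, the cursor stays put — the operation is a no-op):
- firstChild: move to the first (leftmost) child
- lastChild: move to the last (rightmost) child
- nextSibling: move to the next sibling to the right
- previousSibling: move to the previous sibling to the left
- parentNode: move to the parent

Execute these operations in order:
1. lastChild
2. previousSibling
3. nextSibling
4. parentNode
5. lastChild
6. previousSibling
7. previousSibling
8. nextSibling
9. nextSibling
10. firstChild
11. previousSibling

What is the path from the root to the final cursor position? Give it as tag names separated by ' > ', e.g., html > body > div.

After 1 (lastChild): ul
After 2 (previousSibling): article
After 3 (nextSibling): ul
After 4 (parentNode): ol
After 5 (lastChild): ul
After 6 (previousSibling): article
After 7 (previousSibling): p
After 8 (nextSibling): article
After 9 (nextSibling): ul
After 10 (firstChild): ul (no-op, stayed)
After 11 (previousSibling): article

Answer: ol > article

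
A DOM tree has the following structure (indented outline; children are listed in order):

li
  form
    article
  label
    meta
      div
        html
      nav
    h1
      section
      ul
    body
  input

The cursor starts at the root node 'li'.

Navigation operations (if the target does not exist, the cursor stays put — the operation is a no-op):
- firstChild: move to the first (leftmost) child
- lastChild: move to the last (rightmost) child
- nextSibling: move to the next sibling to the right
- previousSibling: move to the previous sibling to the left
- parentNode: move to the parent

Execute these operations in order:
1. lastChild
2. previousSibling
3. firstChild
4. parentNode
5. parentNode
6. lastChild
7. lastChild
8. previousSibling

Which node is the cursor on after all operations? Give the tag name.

After 1 (lastChild): input
After 2 (previousSibling): label
After 3 (firstChild): meta
After 4 (parentNode): label
After 5 (parentNode): li
After 6 (lastChild): input
After 7 (lastChild): input (no-op, stayed)
After 8 (previousSibling): label

Answer: label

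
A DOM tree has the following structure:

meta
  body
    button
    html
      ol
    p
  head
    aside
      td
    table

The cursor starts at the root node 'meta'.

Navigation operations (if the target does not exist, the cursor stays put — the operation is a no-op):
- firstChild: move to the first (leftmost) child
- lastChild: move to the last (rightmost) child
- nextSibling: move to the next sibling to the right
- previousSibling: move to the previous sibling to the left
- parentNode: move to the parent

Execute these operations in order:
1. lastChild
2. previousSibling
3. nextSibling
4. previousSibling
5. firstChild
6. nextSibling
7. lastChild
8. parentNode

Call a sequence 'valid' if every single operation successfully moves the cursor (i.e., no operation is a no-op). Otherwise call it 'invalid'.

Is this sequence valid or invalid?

Answer: valid

Derivation:
After 1 (lastChild): head
After 2 (previousSibling): body
After 3 (nextSibling): head
After 4 (previousSibling): body
After 5 (firstChild): button
After 6 (nextSibling): html
After 7 (lastChild): ol
After 8 (parentNode): html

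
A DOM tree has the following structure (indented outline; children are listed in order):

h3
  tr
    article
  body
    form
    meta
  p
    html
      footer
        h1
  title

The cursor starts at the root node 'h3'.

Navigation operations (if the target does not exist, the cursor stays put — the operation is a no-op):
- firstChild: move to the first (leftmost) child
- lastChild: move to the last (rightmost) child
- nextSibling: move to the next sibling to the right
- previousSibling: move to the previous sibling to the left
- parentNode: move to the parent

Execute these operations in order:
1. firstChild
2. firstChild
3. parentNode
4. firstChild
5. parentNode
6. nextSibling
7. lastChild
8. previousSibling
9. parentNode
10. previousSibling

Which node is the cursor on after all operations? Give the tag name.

After 1 (firstChild): tr
After 2 (firstChild): article
After 3 (parentNode): tr
After 4 (firstChild): article
After 5 (parentNode): tr
After 6 (nextSibling): body
After 7 (lastChild): meta
After 8 (previousSibling): form
After 9 (parentNode): body
After 10 (previousSibling): tr

Answer: tr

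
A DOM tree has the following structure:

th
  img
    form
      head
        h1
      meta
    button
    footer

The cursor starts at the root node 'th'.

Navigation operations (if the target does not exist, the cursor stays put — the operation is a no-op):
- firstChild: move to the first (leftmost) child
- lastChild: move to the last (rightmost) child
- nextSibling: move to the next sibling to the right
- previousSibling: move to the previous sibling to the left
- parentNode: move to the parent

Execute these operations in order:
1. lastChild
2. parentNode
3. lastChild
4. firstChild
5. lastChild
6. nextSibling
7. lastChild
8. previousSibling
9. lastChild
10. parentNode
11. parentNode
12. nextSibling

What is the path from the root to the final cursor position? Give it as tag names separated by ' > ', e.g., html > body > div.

After 1 (lastChild): img
After 2 (parentNode): th
After 3 (lastChild): img
After 4 (firstChild): form
After 5 (lastChild): meta
After 6 (nextSibling): meta (no-op, stayed)
After 7 (lastChild): meta (no-op, stayed)
After 8 (previousSibling): head
After 9 (lastChild): h1
After 10 (parentNode): head
After 11 (parentNode): form
After 12 (nextSibling): button

Answer: th > img > button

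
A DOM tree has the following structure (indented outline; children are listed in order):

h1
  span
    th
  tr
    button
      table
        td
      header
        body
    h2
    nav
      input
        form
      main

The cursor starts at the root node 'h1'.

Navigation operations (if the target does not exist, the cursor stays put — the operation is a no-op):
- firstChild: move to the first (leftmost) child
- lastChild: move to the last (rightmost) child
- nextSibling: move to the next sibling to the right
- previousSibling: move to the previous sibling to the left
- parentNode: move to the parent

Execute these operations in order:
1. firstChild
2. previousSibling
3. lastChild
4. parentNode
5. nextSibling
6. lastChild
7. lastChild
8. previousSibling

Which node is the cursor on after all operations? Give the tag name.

After 1 (firstChild): span
After 2 (previousSibling): span (no-op, stayed)
After 3 (lastChild): th
After 4 (parentNode): span
After 5 (nextSibling): tr
After 6 (lastChild): nav
After 7 (lastChild): main
After 8 (previousSibling): input

Answer: input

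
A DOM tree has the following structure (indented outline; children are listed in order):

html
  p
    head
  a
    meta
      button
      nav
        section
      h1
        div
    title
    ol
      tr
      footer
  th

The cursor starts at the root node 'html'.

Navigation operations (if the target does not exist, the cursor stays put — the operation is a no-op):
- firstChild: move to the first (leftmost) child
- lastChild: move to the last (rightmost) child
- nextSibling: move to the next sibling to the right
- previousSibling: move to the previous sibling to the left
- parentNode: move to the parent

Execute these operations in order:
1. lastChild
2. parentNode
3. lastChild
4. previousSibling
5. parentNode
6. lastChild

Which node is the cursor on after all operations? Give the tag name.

Answer: th

Derivation:
After 1 (lastChild): th
After 2 (parentNode): html
After 3 (lastChild): th
After 4 (previousSibling): a
After 5 (parentNode): html
After 6 (lastChild): th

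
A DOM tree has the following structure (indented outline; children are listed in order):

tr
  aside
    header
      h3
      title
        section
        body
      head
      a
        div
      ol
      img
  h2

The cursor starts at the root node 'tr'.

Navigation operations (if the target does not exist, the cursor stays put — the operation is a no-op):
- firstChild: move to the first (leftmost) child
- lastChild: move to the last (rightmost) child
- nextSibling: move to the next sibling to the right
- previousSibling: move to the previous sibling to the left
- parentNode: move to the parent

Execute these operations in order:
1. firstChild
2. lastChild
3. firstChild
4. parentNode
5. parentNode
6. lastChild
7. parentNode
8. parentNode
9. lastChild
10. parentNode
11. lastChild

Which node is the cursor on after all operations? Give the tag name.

After 1 (firstChild): aside
After 2 (lastChild): header
After 3 (firstChild): h3
After 4 (parentNode): header
After 5 (parentNode): aside
After 6 (lastChild): header
After 7 (parentNode): aside
After 8 (parentNode): tr
After 9 (lastChild): h2
After 10 (parentNode): tr
After 11 (lastChild): h2

Answer: h2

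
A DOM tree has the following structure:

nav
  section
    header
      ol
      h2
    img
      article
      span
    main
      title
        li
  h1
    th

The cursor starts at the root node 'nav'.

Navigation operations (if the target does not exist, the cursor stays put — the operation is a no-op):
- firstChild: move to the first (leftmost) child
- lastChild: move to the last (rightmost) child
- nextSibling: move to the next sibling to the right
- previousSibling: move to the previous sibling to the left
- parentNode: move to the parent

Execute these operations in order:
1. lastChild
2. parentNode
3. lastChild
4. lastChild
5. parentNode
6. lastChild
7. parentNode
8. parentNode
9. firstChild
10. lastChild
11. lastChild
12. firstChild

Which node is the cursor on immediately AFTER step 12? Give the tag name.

After 1 (lastChild): h1
After 2 (parentNode): nav
After 3 (lastChild): h1
After 4 (lastChild): th
After 5 (parentNode): h1
After 6 (lastChild): th
After 7 (parentNode): h1
After 8 (parentNode): nav
After 9 (firstChild): section
After 10 (lastChild): main
After 11 (lastChild): title
After 12 (firstChild): li

Answer: li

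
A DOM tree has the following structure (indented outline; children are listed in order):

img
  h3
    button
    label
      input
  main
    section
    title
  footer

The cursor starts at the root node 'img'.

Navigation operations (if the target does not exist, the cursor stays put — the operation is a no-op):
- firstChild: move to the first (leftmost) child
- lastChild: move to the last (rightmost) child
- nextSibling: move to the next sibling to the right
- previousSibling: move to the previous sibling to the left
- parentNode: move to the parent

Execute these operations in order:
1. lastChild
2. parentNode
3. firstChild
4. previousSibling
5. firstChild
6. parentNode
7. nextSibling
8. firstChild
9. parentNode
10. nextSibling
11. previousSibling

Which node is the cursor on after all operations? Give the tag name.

After 1 (lastChild): footer
After 2 (parentNode): img
After 3 (firstChild): h3
After 4 (previousSibling): h3 (no-op, stayed)
After 5 (firstChild): button
After 6 (parentNode): h3
After 7 (nextSibling): main
After 8 (firstChild): section
After 9 (parentNode): main
After 10 (nextSibling): footer
After 11 (previousSibling): main

Answer: main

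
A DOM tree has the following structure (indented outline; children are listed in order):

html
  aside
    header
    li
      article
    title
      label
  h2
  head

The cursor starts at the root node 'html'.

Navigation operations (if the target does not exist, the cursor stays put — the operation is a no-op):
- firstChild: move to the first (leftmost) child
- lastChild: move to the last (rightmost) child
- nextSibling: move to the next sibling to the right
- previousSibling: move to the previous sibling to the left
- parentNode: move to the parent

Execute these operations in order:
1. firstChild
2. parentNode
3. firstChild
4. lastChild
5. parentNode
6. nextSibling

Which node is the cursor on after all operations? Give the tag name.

Answer: h2

Derivation:
After 1 (firstChild): aside
After 2 (parentNode): html
After 3 (firstChild): aside
After 4 (lastChild): title
After 5 (parentNode): aside
After 6 (nextSibling): h2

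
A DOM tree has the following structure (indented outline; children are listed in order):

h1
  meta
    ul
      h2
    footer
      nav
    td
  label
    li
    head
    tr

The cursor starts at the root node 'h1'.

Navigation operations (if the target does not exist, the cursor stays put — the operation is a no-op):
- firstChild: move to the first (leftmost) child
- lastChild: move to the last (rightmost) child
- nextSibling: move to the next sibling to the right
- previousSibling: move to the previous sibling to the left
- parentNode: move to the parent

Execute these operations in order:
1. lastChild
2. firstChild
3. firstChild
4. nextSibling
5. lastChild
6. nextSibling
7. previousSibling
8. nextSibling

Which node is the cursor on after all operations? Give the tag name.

Answer: tr

Derivation:
After 1 (lastChild): label
After 2 (firstChild): li
After 3 (firstChild): li (no-op, stayed)
After 4 (nextSibling): head
After 5 (lastChild): head (no-op, stayed)
After 6 (nextSibling): tr
After 7 (previousSibling): head
After 8 (nextSibling): tr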